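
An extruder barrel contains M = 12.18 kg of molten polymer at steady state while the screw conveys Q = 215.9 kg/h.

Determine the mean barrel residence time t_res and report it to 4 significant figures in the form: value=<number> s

value=203.1 s

Convert throughput: Q = 215.9 kg/h = 215.9/3600 = 0.0599722 kg/s
t_res = M / Q_s = 12.18 ÷ 0.0599722 = 203.094 s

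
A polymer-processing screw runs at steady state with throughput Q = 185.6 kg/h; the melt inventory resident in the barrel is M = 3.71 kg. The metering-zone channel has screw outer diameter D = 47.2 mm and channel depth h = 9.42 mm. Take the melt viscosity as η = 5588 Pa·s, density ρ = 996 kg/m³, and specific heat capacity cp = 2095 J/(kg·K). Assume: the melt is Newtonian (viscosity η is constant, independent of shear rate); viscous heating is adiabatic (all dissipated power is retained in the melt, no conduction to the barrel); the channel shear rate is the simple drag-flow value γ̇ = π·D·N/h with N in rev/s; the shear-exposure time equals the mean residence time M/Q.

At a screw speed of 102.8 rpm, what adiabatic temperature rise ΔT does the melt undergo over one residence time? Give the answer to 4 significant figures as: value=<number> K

value=140.2 K

Convert throughput: Q = 185.6 kg/h = 185.6/3600 = 0.0515556 kg/s
Mean residence time: t_res = M/Q_s = 3.71 kg / 0.0515556 kg/s = 71.9612 s
D = 47.2 mm = 0.0472 m;  h = 9.42 mm = 0.00942 m;  N = 102.8 rpm / 60 = 1.71333 rev/s
γ̇ = π·D·N / h = π · 0.0472 · 1.71333 / 0.00942 = 26.9701 s⁻¹
ΔT = η·γ̇²·t_res / (ρ·cp) = 5588 · (26.9701)² · 71.9612 / (996 · 2095) = 140.177 K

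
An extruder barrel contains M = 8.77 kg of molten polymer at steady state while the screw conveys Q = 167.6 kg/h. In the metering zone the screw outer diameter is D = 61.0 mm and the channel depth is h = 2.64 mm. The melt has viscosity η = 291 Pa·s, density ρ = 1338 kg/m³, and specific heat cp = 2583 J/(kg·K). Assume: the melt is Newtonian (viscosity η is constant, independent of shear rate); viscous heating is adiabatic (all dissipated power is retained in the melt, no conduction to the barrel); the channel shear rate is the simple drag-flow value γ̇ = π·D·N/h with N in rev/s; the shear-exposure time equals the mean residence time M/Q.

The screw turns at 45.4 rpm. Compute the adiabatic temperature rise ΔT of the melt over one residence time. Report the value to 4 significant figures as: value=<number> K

Q_s = Q / 3600 = 167.6 / 3600 = 0.0465556 kg/s
Mean residence time: t_res = M/Q_s = 8.77 kg / 0.0465556 kg/s = 188.377 s
Convert to SI: D = 0.061 m, h = 0.00264 m, N = 45.4/60 = 0.756667 rev/s
γ̇ = π D N / h = (π)(0.061)(0.756667) / 0.00264 = 54.9263 s⁻¹
ΔT = η·γ̇²·t_res/(ρ·cp) = [291 × 54.9263² × 188.377] / [1338 × 2583] = 47.8521 K

value=47.85 K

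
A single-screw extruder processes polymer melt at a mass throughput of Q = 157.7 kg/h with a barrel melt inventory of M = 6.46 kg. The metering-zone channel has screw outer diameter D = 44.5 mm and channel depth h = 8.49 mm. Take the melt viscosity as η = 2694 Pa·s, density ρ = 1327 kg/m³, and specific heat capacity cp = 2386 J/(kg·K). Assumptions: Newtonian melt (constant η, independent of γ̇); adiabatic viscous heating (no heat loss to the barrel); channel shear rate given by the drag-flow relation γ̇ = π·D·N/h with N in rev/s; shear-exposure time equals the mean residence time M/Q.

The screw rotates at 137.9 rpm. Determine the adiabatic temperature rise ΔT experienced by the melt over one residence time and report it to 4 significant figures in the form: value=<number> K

Convert throughput: Q = 157.7 kg/h = 157.7/3600 = 0.0438056 kg/s
Mean residence time: t_res = M/Q_s = 6.46 kg / 0.0438056 kg/s = 147.47 s
D = 44.5 mm = 0.0445 m;  h = 8.49 mm = 0.00849 m;  N = 137.9 rpm / 60 = 2.29833 rev/s
Shear rate: γ̇ = πDN/h = π·0.0445·2.29833/0.00849 = 37.8456 s⁻¹
Adiabatic rise: ΔT = η γ̇² t_res / (ρ cp) = 2694·(37.8456)²·147.47 / (1327·2386) = 179.717 K

value=179.7 K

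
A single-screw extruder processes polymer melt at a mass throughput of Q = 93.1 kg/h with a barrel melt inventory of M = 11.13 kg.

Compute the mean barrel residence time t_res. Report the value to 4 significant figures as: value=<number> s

Q_s = Q / 3600 = 93.1 / 3600 = 0.0258611 kg/s
Mean residence time: t_res = M/Q_s = 11.13 kg / 0.0258611 kg/s = 430.376 s

value=430.4 s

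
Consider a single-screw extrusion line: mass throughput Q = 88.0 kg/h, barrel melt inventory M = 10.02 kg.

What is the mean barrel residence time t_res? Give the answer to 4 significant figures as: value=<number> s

Convert throughput: Q = 88.0 kg/h = 88.0/3600 = 0.0244444 kg/s
t_res = M / Q_s = 10.02 ÷ 0.0244444 = 409.909 s

value=409.9 s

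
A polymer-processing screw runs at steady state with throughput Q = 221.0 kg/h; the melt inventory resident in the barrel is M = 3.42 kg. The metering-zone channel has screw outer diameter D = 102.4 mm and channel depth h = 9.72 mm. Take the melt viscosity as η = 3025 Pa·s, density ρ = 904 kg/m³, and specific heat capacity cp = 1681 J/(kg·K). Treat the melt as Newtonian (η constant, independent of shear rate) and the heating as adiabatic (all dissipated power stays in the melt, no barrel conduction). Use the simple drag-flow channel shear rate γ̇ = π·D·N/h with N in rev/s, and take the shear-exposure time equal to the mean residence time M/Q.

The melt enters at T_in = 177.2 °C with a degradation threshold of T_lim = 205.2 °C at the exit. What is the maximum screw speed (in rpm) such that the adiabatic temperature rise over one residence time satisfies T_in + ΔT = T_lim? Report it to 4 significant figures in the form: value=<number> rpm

Convert throughput: Q = 221.0 kg/h = 221.0/3600 = 0.0613889 kg/s
t_res = M / Q_s = 3.42 / 0.0613889 = 55.7104 s
Geometry in SI: D = 102.4 mm → 0.1024 m, h = 9.72 mm → 0.00972 m
ΔT_a = T_lim − T_in = 205.2 °C − 177.2 °C = 28 K
γ̇_max² = ΔT_a·ρ·cp / (η·t_res) = [28 × 904 × 1681] / [3025 × 55.7104] = 252.483 s⁻²
γ̇_max = sqrt(252.483) = 15.8897 s⁻¹
N_max = γ̇_max h / (πD) = 15.8897·0.00972/(π·0.1024) = 0.480101 rev/s → ×60 = 28.8061 rpm

value=28.81 rpm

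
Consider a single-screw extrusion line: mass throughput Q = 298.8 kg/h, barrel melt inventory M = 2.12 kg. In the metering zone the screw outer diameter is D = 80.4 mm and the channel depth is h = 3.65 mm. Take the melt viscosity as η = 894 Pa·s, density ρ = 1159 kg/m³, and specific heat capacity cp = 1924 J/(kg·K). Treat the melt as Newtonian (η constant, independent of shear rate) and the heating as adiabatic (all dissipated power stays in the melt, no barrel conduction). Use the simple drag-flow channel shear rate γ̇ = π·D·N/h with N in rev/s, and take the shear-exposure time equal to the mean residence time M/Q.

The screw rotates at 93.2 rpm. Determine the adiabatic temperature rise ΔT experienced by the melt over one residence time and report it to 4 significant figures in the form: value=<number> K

Convert throughput: Q = 298.8 kg/h = 298.8/3600 = 0.083 kg/s
t_res = M / Q_s = 2.12 / 0.083 = 25.5422 s
Geometry in metres: D = 80.4 mm → 0.0804 m, h = 3.65 mm → 0.00365 m; screw speed N = 93.2 rpm = 1.55333 rev/s
γ̇ = π·D·N / h = π · 0.0804 · 1.55333 / 0.00365 = 107.492 s⁻¹
ΔT = η·γ̇²·t_res/(ρ·cp) = [894 × 107.492² × 25.5422] / [1159 × 1924] = 118.321 K

value=118.3 K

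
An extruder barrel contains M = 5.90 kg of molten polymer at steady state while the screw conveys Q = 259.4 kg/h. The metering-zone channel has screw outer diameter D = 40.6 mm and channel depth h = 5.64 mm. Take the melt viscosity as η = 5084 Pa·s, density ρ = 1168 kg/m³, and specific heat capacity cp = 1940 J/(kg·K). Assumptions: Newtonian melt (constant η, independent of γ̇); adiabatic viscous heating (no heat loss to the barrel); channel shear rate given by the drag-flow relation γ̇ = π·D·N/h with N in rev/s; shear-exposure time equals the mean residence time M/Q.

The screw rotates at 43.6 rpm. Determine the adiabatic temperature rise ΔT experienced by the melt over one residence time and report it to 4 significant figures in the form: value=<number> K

value=49.61 K

Convert throughput: Q = 259.4 kg/h = 259.4/3600 = 0.0720556 kg/s
t_res = M / Q_s = 5.90 / 0.0720556 = 81.8813 s
D = 40.6 mm = 0.0406 m;  h = 5.64 mm = 0.00564 m;  N = 43.6 rpm / 60 = 0.726667 rev/s
γ̇ = π D N / h = (π)(0.0406)(0.726667) / 0.00564 = 16.4336 s⁻¹
ΔT = η·γ̇²·t_res/(ρ·cp) = [5084 × 16.4336² × 81.8813] / [1168 × 1940] = 49.6146 K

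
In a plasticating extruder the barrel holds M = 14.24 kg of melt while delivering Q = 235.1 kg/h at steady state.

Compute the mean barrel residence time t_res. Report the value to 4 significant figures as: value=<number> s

value=218.1 s

Throughput in SI: Q_s = 235.1 kg/h ÷ 3600 s/h = 0.0653056 kg/s
t_res = M / Q_s = 14.24 / 0.0653056 = 218.052 s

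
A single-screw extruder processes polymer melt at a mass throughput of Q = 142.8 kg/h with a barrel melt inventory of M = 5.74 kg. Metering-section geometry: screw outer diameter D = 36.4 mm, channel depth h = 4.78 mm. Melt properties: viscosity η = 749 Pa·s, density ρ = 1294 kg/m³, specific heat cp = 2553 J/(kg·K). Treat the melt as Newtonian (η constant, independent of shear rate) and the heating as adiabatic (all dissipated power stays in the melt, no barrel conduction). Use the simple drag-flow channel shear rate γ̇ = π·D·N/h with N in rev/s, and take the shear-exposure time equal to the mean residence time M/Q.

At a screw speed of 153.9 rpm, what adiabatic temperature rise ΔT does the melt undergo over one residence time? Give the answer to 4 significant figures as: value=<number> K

value=123.5 K

Throughput in SI: Q_s = 142.8 kg/h ÷ 3600 s/h = 0.0396667 kg/s
Mean residence time: t_res = M/Q_s = 5.74 kg / 0.0396667 kg/s = 144.706 s
Geometry in metres: D = 36.4 mm → 0.0364 m, h = 4.78 mm → 0.00478 m; screw speed N = 153.9 rpm = 2.565 rev/s
γ̇ = π·D·N / h = π · 0.0364 · 2.565 / 0.00478 = 61.3636 s⁻¹
ΔT = η·γ̇²·t_res / (ρ·cp) = 749 · (61.3636)² · 144.706 / (1294 · 2553) = 123.539 K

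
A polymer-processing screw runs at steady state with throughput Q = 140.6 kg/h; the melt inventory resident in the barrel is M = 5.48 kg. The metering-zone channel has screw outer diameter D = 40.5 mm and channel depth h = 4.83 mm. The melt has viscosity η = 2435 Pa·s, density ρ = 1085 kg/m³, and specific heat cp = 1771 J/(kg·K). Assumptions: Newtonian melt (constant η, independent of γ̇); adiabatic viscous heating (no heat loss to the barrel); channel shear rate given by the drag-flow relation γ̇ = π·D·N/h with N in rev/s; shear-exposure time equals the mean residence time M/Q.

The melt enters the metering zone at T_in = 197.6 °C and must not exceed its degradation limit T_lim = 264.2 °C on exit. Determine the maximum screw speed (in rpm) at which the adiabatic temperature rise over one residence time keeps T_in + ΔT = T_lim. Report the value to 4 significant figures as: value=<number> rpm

Convert throughput: Q = 140.6 kg/h = 140.6/3600 = 0.0390556 kg/s
t_res = M / Q_s = 5.48 ÷ 0.0390556 = 140.313 s
D = 40.5 mm = 0.0405 m;  h = 4.83 mm = 0.00483 m
Allowable rise: ΔT_a = T_lim − T_in = 264.2 − 197.6 = 66.6 K
γ̇_max² = ΔT_a·ρ·cp / (η·t_res) = [66.6 × 1085 × 1771] / [2435 × 140.313] = 374.564 s⁻²
γ̇_max = sqrt(374.564) = 19.3537 s⁻¹
Solve γ̇ = πDN/h for N: N_max = γ̇_max·h/(π·D) = 19.3537 × 0.00483 / (π × 0.0405) = 0.734692 rev/s = 44.0815 rpm

value=44.08 rpm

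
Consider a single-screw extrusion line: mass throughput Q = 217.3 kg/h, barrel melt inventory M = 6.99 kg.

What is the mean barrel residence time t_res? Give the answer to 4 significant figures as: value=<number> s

value=115.8 s

Throughput in SI: Q_s = 217.3 kg/h ÷ 3600 s/h = 0.0603611 kg/s
Mean residence time: t_res = M/Q_s = 6.99 kg / 0.0603611 kg/s = 115.803 s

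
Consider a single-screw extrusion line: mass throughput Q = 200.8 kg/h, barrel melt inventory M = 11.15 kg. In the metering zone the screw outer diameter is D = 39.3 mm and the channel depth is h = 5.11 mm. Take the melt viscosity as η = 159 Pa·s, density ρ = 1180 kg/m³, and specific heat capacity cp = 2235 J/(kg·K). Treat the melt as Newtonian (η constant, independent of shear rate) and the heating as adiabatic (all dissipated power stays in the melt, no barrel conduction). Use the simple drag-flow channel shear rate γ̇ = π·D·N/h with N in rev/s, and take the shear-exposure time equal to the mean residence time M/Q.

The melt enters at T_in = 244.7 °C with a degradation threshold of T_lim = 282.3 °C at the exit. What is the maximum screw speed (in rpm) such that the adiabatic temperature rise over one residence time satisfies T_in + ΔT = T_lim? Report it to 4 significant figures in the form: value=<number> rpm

Q_s = Q / 3600 = 200.8 / 3600 = 0.0557778 kg/s
t_res = M / Q_s = 11.15 / 0.0557778 = 199.9 s
Geometry in SI: D = 39.3 mm → 0.0393 m, h = 5.11 mm → 0.00511 m
Allowable rise: ΔT_a = T_lim − T_in = 282.3 − 244.7 = 37.6 K
γ̇_max² = ΔT_a·ρ·cp / (η·t_res) = [37.6 × 1180 × 2235] / [159 × 199.9] = 3119.87 s⁻²
γ̇_max = √3119.87 = 55.8558 s⁻¹
N_max = γ̇_max h / (πD) = 55.8558·0.00511/(π·0.0393) = 2.31178 rev/s → ×60 = 138.707 rpm

value=138.7 rpm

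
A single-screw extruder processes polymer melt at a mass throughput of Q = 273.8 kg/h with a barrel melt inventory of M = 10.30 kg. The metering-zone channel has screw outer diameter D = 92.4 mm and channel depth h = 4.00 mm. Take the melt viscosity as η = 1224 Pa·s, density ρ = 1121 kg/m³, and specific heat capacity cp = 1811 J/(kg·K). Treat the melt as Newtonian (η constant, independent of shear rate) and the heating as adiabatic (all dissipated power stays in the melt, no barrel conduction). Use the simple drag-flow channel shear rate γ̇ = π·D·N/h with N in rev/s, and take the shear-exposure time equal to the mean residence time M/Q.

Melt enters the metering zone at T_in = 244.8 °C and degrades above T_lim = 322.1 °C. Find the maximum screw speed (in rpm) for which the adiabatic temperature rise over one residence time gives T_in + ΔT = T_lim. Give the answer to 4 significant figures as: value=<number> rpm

Throughput in SI: Q_s = 273.8 kg/h ÷ 3600 s/h = 0.0760556 kg/s
t_res = M / Q_s = 10.30 / 0.0760556 = 135.427 s
D = 92.4 mm = 0.0924 m;  h = 4.00 mm = 0.004 m
ΔT_a = T_lim − T_in = 322.1 °C − 244.8 °C = 77.3 K
Invert ΔT = ηγ̇²t_res/(ρcp) for γ̇: γ̇_max² = ΔT_a ρ cp / (η t_res) = 77.3·1121·1811 / (1224·135.427) = 946.708 s⁻²
γ̇_max = sqrt(946.708) = 30.7686 s⁻¹
N_max = γ̇_max h / (πD) = 30.7686·0.004/(π·0.0924) = 0.423981 rev/s → ×60 = 25.4388 rpm

value=25.44 rpm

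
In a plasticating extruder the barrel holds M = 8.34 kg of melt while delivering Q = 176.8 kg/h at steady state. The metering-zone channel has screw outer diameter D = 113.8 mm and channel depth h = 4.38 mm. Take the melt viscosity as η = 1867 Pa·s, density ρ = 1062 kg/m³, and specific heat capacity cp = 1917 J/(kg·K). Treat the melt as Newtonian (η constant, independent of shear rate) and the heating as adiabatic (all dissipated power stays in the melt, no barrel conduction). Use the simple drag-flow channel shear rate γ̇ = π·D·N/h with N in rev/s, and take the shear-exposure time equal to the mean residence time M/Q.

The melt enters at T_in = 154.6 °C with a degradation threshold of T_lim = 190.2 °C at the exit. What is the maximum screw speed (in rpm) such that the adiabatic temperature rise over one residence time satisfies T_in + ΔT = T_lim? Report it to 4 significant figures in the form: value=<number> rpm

value=11.11 rpm

Q_s = Q / 3600 = 176.8 / 3600 = 0.0491111 kg/s
Mean residence time: t_res = M/Q_s = 8.34 kg / 0.0491111 kg/s = 169.819 s
Geometry in SI: D = 113.8 mm → 0.1138 m, h = 4.38 mm → 0.00438 m
ΔT_a = T_lim − T_in = 190.2 °C − 154.6 °C = 35.6 K
γ̇_max² = ΔT_a·ρ·cp / (η·t_res) = [35.6 × 1062 × 1917] / [1867 × 169.819] = 228.595 s⁻²
Take the square root: γ̇_max = √(228.595) = 15.1193 s⁻¹
Solve γ̇ = πDN/h for N: N_max = γ̇_max·h/(π·D) = 15.1193 × 0.00438 / (π × 0.1138) = 0.185232 rev/s = 11.1139 rpm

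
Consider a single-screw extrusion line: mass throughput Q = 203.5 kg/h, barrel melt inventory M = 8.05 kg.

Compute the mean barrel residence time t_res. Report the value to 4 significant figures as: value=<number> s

Q_s = Q / 3600 = 203.5 / 3600 = 0.0565278 kg/s
t_res = M / Q_s = 8.05 / 0.0565278 = 142.408 s

value=142.4 s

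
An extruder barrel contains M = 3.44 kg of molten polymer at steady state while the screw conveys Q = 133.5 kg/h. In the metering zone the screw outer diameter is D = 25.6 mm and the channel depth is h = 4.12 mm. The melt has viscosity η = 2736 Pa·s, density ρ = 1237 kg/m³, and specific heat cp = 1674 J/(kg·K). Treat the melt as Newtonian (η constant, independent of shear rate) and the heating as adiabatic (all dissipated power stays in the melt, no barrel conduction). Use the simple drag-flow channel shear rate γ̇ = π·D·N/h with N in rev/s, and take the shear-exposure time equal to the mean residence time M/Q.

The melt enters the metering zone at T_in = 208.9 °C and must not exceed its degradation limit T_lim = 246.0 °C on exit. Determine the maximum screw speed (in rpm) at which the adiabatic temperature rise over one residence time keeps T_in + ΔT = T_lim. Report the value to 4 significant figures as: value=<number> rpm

Convert throughput: Q = 133.5 kg/h = 133.5/3600 = 0.0370833 kg/s
t_res = M / Q_s = 3.44 ÷ 0.0370833 = 92.764 s
Convert to metres: D = 0.0256 m, h = 0.00412 m
ΔT_a = T_lim − T_in = 246.0 − 208.9 = 37.1 K
Invert ΔT = ηγ̇²t_res/(ρcp) for γ̇: γ̇_max² = ΔT_a ρ cp / (η t_res) = 37.1·1237·1674 / (2736·92.764) = 302.694 s⁻²
Take the square root: γ̇_max = √(302.694) = 17.3981 s⁻¹
Solve γ̇ = πDN/h for N: N_max = γ̇_max·h/(π·D) = 17.3981 × 0.00412 / (π × 0.0256) = 0.891269 rev/s = 53.4762 rpm

value=53.48 rpm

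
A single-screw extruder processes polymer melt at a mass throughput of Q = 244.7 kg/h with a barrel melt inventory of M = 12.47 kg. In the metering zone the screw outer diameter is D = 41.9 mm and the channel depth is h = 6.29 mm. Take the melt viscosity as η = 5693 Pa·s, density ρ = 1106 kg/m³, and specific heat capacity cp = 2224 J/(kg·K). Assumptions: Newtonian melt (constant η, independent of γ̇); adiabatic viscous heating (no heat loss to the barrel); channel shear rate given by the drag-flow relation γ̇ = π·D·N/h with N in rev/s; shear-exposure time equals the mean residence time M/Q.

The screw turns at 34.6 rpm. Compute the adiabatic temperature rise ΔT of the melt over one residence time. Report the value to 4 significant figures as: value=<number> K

value=61.84 K

Convert throughput: Q = 244.7 kg/h = 244.7/3600 = 0.0679722 kg/s
Mean residence time: t_res = M/Q_s = 12.47 kg / 0.0679722 kg/s = 183.457 s
Convert to SI: D = 0.0419 m, h = 0.00629 m, N = 34.6/60 = 0.576667 rev/s
γ̇ = π·D·N / h = π · 0.0419 · 0.576667 / 0.00629 = 12.0681 s⁻¹
ΔT = η·γ̇²·t_res/(ρ·cp) = [5693 × 12.0681² × 183.457] / [1106 × 2224] = 61.839 K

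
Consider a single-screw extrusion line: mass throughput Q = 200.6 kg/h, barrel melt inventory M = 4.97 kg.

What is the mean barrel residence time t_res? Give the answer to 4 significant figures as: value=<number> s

value=89.19 s

Q_s = Q / 3600 = 200.6 / 3600 = 0.0557222 kg/s
t_res = M / Q_s = 4.97 ÷ 0.0557222 = 89.1924 s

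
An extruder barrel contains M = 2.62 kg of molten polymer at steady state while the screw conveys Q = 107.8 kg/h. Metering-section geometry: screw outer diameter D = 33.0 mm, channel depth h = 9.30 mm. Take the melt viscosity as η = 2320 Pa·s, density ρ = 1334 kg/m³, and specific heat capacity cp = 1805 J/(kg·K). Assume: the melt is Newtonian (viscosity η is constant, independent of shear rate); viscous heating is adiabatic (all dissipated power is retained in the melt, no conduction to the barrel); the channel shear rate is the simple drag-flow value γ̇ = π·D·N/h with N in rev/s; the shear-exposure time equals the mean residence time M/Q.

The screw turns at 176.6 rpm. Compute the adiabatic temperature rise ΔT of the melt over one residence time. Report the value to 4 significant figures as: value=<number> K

Convert throughput: Q = 107.8 kg/h = 107.8/3600 = 0.0299444 kg/s
t_res = M / Q_s = 2.62 ÷ 0.0299444 = 87.4954 s
Geometry in metres: D = 33.0 mm → 0.033 m, h = 9.30 mm → 0.0093 m; screw speed N = 176.6 rpm = 2.94333 rev/s
Shear rate: γ̇ = πDN/h = π·0.033·2.94333/0.0093 = 32.8111 s⁻¹
Adiabatic rise: ΔT = η γ̇² t_res / (ρ cp) = 2320·(32.8111)²·87.4954 / (1334·1805) = 90.7571 K

value=90.76 K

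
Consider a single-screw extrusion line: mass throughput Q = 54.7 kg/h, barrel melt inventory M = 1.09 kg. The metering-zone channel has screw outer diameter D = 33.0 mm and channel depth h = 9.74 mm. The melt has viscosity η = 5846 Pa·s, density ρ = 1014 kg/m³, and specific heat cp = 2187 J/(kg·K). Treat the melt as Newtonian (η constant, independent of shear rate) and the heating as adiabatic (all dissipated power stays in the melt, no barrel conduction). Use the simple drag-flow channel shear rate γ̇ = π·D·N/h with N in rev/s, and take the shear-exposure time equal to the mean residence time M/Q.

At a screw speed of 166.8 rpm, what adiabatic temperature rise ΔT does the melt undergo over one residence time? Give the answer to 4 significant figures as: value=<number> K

Convert throughput: Q = 54.7 kg/h = 54.7/3600 = 0.0151944 kg/s
Mean residence time: t_res = M/Q_s = 1.09 kg / 0.0151944 kg/s = 71.7367 s
Convert to SI: D = 0.033 m, h = 0.00974 m, N = 166.8/60 = 2.78 rev/s
γ̇ = π·D·N / h = π · 0.033 · 2.78 / 0.00974 = 29.5903 s⁻¹
Adiabatic rise: ΔT = η γ̇² t_res / (ρ cp) = 5846·(29.5903)²·71.7367 / (1014·2187) = 165.582 K

value=165.6 K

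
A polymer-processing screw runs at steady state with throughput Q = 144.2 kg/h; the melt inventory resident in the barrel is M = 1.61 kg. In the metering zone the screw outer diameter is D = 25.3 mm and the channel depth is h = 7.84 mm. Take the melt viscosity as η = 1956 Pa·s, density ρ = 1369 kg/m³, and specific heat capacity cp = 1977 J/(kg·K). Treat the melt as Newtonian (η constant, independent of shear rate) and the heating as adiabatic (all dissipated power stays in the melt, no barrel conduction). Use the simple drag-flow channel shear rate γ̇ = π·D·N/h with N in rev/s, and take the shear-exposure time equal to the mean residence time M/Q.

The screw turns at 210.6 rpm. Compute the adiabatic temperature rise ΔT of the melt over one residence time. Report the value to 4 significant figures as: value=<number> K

value=36.78 K

Q_s = Q / 3600 = 144.2 / 3600 = 0.0400556 kg/s
t_res = M / Q_s = 1.61 / 0.0400556 = 40.1942 s
Convert to SI: D = 0.0253 m, h = 0.00784 m, N = 210.6/60 = 3.51 rev/s
γ̇ = π·D·N / h = π · 0.0253 · 3.51 / 0.00784 = 35.5845 s⁻¹
ΔT = η·γ̇²·t_res/(ρ·cp) = [1956 × 35.5845² × 40.1942] / [1369 × 1977] = 36.7828 K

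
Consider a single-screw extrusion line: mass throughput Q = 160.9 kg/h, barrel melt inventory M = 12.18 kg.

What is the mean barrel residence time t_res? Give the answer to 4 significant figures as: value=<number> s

value=272.5 s

Q_s = Q / 3600 = 160.9 / 3600 = 0.0446944 kg/s
t_res = M / Q_s = 12.18 ÷ 0.0446944 = 272.517 s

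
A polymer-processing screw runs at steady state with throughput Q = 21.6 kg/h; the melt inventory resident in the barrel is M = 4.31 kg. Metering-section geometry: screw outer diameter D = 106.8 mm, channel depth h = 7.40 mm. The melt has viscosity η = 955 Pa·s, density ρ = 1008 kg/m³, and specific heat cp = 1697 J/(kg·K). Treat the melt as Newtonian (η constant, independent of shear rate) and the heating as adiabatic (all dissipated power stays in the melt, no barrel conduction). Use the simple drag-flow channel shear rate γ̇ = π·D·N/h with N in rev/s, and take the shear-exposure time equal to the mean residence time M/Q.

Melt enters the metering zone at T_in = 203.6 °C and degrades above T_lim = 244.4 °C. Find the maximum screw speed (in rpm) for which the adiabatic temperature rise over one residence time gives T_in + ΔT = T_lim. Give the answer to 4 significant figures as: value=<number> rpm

Q_s = Q / 3600 = 21.6 / 3600 = 0.006 kg/s
t_res = M / Q_s = 4.31 ÷ 0.006 = 718.333 s
D = 106.8 mm = 0.1068 m;  h = 7.40 mm = 0.0074 m
ΔT_a = T_lim − T_in = 244.4 − 203.6 = 40.8 K
Invert ΔT = ηγ̇²t_res/(ρcp) for γ̇: γ̇_max² = ΔT_a ρ cp / (η t_res) = 40.8·1008·1697 / (955·718.333) = 101.736 s⁻²
Take the square root: γ̇_max = √(101.736) = 10.0864 s⁻¹
N_max = γ̇_max h / (πD) = 10.0864·0.0074/(π·0.1068) = 0.222458 rev/s → ×60 = 13.3475 rpm

value=13.35 rpm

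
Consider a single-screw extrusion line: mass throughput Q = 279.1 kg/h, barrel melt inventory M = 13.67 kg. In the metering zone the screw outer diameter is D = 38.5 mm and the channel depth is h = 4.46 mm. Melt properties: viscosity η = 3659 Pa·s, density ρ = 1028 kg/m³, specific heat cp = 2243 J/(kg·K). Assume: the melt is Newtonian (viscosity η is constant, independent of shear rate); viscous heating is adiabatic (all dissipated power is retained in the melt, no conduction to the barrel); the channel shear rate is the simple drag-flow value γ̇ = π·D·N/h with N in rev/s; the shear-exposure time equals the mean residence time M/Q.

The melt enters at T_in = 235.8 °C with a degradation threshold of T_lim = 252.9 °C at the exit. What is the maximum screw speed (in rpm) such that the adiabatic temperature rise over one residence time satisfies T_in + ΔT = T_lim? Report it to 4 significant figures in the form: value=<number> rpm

Convert throughput: Q = 279.1 kg/h = 279.1/3600 = 0.0775278 kg/s
Mean residence time: t_res = M/Q_s = 13.67 kg / 0.0775278 kg/s = 176.324 s
Geometry in SI: D = 38.5 mm → 0.0385 m, h = 4.46 mm → 0.00446 m
Allowable rise: ΔT_a = T_lim − T_in = 252.9 − 235.8 = 17.1 K
Invert ΔT = ηγ̇²t_res/(ρcp) for γ̇: γ̇_max² = ΔT_a ρ cp / (η t_res) = 17.1·1028·2243 / (3659·176.324) = 61.1146 s⁻²
Take the square root: γ̇_max = √(61.1146) = 7.81758 s⁻¹
N_max = γ̇_max·h / (π·D) = 7.81758 · 0.00446 / (π · 0.0385) = 0.288268 rev/s = 17.2961 rpm

value=17.30 rpm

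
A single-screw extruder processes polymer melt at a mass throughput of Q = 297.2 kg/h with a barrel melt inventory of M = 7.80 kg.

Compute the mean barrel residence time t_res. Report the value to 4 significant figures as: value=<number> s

value=94.48 s

Q_s = Q / 3600 = 297.2 / 3600 = 0.0825556 kg/s
t_res = M / Q_s = 7.80 / 0.0825556 = 94.4818 s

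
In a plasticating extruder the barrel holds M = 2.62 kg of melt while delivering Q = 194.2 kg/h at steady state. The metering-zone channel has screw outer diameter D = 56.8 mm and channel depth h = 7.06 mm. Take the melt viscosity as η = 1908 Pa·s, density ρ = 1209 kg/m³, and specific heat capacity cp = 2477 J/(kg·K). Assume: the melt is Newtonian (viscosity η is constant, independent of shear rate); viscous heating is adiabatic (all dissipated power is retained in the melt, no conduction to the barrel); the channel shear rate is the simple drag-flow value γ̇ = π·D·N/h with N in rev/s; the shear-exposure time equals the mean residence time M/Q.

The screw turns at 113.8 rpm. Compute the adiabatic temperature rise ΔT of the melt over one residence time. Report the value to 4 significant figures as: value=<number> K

value=71.11 K

Q_s = Q / 3600 = 194.2 / 3600 = 0.0539444 kg/s
Mean residence time: t_res = M/Q_s = 2.62 kg / 0.0539444 kg/s = 48.5685 s
Convert to SI: D = 0.0568 m, h = 0.00706 m, N = 113.8/60 = 1.89667 rev/s
γ̇ = π·D·N / h = π · 0.0568 · 1.89667 / 0.00706 = 47.9385 s⁻¹
Adiabatic rise: ΔT = η γ̇² t_res / (ρ cp) = 1908·(47.9385)²·48.5685 / (1209·2477) = 71.1131 K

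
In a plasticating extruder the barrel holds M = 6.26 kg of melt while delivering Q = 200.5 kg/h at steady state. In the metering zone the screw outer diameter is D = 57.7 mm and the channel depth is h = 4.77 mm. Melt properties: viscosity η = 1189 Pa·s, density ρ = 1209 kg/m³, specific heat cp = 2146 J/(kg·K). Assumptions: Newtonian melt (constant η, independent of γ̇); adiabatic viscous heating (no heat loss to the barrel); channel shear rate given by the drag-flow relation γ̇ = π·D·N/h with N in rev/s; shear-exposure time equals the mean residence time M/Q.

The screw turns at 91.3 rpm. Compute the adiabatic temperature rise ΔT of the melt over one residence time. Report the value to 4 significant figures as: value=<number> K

Q_s = Q / 3600 = 200.5 / 3600 = 0.0556944 kg/s
t_res = M / Q_s = 6.26 / 0.0556944 = 112.399 s
D = 57.7 mm = 0.0577 m;  h = 4.77 mm = 0.00477 m;  N = 91.3 rpm / 60 = 1.52167 rev/s
γ̇ = π D N / h = (π)(0.0577)(1.52167) / 0.00477 = 57.8265 s⁻¹
Adiabatic rise: ΔT = η γ̇² t_res / (ρ cp) = 1189·(57.8265)²·112.399 / (1209·2146) = 172.243 K

value=172.2 K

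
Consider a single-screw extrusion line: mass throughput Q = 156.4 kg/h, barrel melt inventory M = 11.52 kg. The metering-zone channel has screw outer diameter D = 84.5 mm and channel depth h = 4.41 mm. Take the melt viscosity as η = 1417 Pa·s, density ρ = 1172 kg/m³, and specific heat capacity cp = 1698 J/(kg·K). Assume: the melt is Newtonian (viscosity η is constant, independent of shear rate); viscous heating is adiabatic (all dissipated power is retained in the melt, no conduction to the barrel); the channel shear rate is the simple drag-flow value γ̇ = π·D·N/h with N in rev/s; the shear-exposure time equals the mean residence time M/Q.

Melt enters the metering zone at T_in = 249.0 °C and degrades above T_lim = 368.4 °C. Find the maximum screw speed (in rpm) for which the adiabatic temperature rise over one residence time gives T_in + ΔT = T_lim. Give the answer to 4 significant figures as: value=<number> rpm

Q_s = Q / 3600 = 156.4 / 3600 = 0.0434444 kg/s
t_res = M / Q_s = 11.52 / 0.0434444 = 265.166 s
Geometry in SI: D = 84.5 mm → 0.0845 m, h = 4.41 mm → 0.00441 m
ΔT_a = T_lim − T_in = 368.4 °C − 249.0 °C = 119.4 K
Invert ΔT = ηγ̇²t_res/(ρcp) for γ̇: γ̇_max² = ΔT_a ρ cp / (η t_res) = 119.4·1172·1698 / (1417·265.166) = 632.385 s⁻²
γ̇_max = √632.385 = 25.1473 s⁻¹
N_max = γ̇_max h / (πD) = 25.1473·0.00441/(π·0.0845) = 0.417756 rev/s → ×60 = 25.0654 rpm

value=25.07 rpm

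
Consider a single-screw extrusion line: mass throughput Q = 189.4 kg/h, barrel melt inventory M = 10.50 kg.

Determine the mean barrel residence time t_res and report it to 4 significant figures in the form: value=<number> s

value=199.6 s

Convert throughput: Q = 189.4 kg/h = 189.4/3600 = 0.0526111 kg/s
Mean residence time: t_res = M/Q_s = 10.50 kg / 0.0526111 kg/s = 199.578 s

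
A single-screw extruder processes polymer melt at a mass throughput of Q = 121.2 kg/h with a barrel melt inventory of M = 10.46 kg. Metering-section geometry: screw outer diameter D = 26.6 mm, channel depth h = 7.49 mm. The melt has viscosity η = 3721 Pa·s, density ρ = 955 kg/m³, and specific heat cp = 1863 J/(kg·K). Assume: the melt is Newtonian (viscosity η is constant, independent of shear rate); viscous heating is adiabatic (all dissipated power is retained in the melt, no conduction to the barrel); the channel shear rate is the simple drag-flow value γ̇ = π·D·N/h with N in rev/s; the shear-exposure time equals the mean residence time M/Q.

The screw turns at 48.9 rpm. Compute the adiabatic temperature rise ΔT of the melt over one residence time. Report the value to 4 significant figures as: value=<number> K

value=53.73 K

Throughput in SI: Q_s = 121.2 kg/h ÷ 3600 s/h = 0.0336667 kg/s
t_res = M / Q_s = 10.46 / 0.0336667 = 310.693 s
Geometry in metres: D = 26.6 mm → 0.0266 m, h = 7.49 mm → 0.00749 m; screw speed N = 48.9 rpm = 0.815 rev/s
Shear rate: γ̇ = πDN/h = π·0.0266·0.815/0.00749 = 9.093 s⁻¹
ΔT = η·γ̇²·t_res / (ρ·cp) = 3721 · (9.093)² · 310.693 / (955 · 1863) = 53.7266 K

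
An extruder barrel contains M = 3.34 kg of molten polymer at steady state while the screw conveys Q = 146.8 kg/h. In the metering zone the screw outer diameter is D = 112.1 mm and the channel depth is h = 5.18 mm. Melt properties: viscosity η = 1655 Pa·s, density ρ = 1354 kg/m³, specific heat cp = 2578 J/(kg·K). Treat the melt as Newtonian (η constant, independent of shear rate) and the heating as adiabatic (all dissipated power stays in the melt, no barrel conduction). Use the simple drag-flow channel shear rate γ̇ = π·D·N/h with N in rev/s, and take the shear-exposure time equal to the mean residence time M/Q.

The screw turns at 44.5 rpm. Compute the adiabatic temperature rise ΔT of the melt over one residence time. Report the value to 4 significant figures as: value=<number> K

value=98.74 K

Q_s = Q / 3600 = 146.8 / 3600 = 0.0407778 kg/s
Mean residence time: t_res = M/Q_s = 3.34 kg / 0.0407778 kg/s = 81.9074 s
D = 112.1 mm = 0.1121 m;  h = 5.18 mm = 0.00518 m;  N = 44.5 rpm / 60 = 0.741667 rev/s
Shear rate: γ̇ = πDN/h = π·0.1121·0.741667/0.00518 = 50.4237 s⁻¹
ΔT = η·γ̇²·t_res / (ρ·cp) = 1655 · (50.4237)² · 81.9074 / (1354 · 2578) = 98.7389 K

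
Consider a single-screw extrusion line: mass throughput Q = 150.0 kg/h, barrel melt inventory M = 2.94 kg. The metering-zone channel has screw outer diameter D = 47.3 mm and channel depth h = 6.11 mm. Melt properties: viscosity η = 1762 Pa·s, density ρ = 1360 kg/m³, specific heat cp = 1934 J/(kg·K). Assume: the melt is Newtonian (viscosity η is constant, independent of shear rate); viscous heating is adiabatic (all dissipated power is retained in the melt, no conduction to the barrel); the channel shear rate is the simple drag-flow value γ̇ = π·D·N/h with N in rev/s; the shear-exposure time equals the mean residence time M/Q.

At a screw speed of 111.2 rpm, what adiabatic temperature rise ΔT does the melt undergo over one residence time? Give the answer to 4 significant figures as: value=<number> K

value=96.03 K

Throughput in SI: Q_s = 150.0 kg/h ÷ 3600 s/h = 0.0416667 kg/s
t_res = M / Q_s = 2.94 / 0.0416667 = 70.56 s
Geometry in metres: D = 47.3 mm → 0.0473 m, h = 6.11 mm → 0.00611 m; screw speed N = 111.2 rpm = 1.85333 rev/s
Shear rate: γ̇ = πDN/h = π·0.0473·1.85333/0.00611 = 45.0737 s⁻¹
ΔT = η·γ̇²·t_res/(ρ·cp) = [1762 × 45.0737² × 70.56] / [1360 × 1934] = 96.032 K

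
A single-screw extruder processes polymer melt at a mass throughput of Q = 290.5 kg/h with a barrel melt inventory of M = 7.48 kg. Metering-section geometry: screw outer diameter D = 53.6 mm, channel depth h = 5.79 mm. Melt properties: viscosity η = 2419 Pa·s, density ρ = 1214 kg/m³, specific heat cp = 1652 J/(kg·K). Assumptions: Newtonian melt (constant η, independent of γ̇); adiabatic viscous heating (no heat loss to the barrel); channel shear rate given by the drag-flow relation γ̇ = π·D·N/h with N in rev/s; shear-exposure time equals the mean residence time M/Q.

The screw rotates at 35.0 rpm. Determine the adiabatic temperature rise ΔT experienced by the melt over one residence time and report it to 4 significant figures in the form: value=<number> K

Q_s = Q / 3600 = 290.5 / 3600 = 0.0806944 kg/s
t_res = M / Q_s = 7.48 / 0.0806944 = 92.6954 s
D = 53.6 mm = 0.0536 m;  h = 5.79 mm = 0.00579 m;  N = 35.0 rpm / 60 = 0.583333 rev/s
γ̇ = π D N / h = (π)(0.0536)(0.583333) / 0.00579 = 16.965 s⁻¹
Adiabatic rise: ΔT = η γ̇² t_res / (ρ cp) = 2419·(16.965)²·92.6954 / (1214·1652) = 32.1789 K

value=32.18 K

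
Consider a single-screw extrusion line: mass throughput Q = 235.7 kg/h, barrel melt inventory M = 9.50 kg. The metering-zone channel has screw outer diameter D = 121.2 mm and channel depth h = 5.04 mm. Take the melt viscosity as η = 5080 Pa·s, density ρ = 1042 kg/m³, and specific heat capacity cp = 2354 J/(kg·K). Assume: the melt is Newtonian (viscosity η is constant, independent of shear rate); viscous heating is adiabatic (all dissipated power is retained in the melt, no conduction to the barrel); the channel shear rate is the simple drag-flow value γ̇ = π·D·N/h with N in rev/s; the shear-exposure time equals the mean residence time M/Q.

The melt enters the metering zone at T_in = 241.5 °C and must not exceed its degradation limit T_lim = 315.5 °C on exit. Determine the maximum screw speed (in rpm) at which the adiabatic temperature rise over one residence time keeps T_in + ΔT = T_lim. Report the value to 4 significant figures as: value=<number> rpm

Convert throughput: Q = 235.7 kg/h = 235.7/3600 = 0.0654722 kg/s
t_res = M / Q_s = 9.50 ÷ 0.0654722 = 145.1 s
D = 121.2 mm = 0.1212 m;  h = 5.04 mm = 0.00504 m
ΔT_a = T_lim − T_in = 315.5 °C − 241.5 °C = 74 K
Invert ΔT = ηγ̇²t_res/(ρcp) for γ̇: γ̇_max² = ΔT_a ρ cp / (η t_res) = 74·1042·2354 / (5080·145.1) = 246.25 s⁻²
Take the square root: γ̇_max = √(246.25) = 15.6923 s⁻¹
Solve γ̇ = πDN/h for N: N_max = γ̇_max·h/(π·D) = 15.6923 × 0.00504 / (π × 0.1212) = 0.207714 rev/s = 12.4628 rpm

value=12.46 rpm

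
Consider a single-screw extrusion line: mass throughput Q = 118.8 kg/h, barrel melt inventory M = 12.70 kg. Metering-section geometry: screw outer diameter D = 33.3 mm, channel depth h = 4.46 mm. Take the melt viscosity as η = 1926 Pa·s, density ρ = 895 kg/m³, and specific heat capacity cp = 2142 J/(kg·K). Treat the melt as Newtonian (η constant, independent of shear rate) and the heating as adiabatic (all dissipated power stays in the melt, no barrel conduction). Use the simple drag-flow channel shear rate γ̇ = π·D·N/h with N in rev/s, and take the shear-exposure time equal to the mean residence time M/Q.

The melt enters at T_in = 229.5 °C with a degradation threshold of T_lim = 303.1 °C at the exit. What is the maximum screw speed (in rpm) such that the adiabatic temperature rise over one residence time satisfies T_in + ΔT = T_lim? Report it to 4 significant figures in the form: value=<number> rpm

value=35.29 rpm

Convert throughput: Q = 118.8 kg/h = 118.8/3600 = 0.033 kg/s
t_res = M / Q_s = 12.70 ÷ 0.033 = 384.848 s
Convert to metres: D = 0.0333 m, h = 0.00446 m
Allowable rise: ΔT_a = T_lim − T_in = 303.1 − 229.5 = 73.6 K
γ̇_max² = ΔT_a·ρ·cp/(η·t_res) = 73.6·895·2142/(1926·384.848) = 190.359 s⁻²
γ̇_max = sqrt(190.359) = 13.7971 s⁻¹
N_max = γ̇_max h / (πD) = 13.7971·0.00446/(π·0.0333) = 0.588204 rev/s → ×60 = 35.2922 rpm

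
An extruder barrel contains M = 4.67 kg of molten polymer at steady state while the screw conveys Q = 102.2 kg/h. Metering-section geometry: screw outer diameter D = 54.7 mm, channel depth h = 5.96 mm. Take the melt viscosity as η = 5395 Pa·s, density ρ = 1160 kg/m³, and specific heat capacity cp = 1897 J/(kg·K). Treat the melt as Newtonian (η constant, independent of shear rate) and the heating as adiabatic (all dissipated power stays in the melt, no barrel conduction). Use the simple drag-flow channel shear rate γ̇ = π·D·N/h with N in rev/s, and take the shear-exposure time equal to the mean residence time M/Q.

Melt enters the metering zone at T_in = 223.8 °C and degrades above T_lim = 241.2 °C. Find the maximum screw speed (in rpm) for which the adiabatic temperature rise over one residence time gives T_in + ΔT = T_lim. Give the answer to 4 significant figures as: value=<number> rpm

value=13.67 rpm

Throughput in SI: Q_s = 102.2 kg/h ÷ 3600 s/h = 0.0283889 kg/s
t_res = M / Q_s = 4.67 ÷ 0.0283889 = 164.501 s
Geometry in SI: D = 54.7 mm → 0.0547 m, h = 5.96 mm → 0.00596 m
Allowable rise: ΔT_a = T_lim − T_in = 241.2 − 223.8 = 17.4 K
γ̇_max² = ΔT_a·ρ·cp/(η·t_res) = 17.4·1160·1897/(5395·164.501) = 43.1434 s⁻²
Take the square root: γ̇_max = √(43.1434) = 6.56837 s⁻¹
N_max = γ̇_max h / (πD) = 6.56837·0.00596/(π·0.0547) = 0.227807 rev/s → ×60 = 13.6684 rpm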